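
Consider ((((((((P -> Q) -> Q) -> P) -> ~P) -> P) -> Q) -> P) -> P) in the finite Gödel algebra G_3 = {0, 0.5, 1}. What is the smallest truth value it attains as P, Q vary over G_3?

The minimum is attained at P = 0.5, Q = 0:
  (P -> Q): 0.5 > 0, so result = 0
  ((P -> Q) -> Q): 0 ≤ 0, so result = 1
  (((P -> Q) -> Q) -> P): 1 > 0.5, so result = 0.5
  ~P: Gödel ¬ of 0.5 = 0 (operand ≠ 0)
  ((((P -> Q) -> Q) -> P) -> ~P): 0.5 > 0, so result = 0
  (((((P -> Q) -> Q) -> P) -> ~P) -> P): 0 ≤ 0.5, so result = 1
  ((((((P -> Q) -> Q) -> P) -> ~P) -> P) -> Q): 1 > 0, so result = 0
  (((((((P -> Q) -> Q) -> P) -> ~P) -> P) -> Q) -> P): 0 ≤ 0.5, so result = 1
  ((((((((P -> Q) -> Q) -> P) -> ~P) -> P) -> Q) -> P) -> P): 1 > 0.5, so result = 0.5
Checking all 9 assignments confirms none give a value below 0.50.

0.50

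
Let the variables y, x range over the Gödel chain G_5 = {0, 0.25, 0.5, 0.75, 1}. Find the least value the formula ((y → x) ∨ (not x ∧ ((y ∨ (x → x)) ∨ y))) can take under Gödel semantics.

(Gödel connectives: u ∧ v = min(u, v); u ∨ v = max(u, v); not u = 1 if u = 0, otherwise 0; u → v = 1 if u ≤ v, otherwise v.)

0.25

The minimum is attained at y = 0.5, x = 0.25:
  (y → x): 0.5 > 0.25, so result = 0.25
  not x: Gödel ¬ of 0.25 = 0 (operand ≠ 0)
  (x → x): 0.25 ≤ 0.25, so result = 1
  (y ∨ (x → x)) = max(0.5, 1) = 1
  ((y ∨ (x → x)) ∨ y) = max(1, 0.5) = 1
  (not x ∧ ((y ∨ (x → x)) ∨ y)) = min(0, 1) = 0
  ((y → x) ∨ (not x ∧ ((y ∨ (x → x)) ∨ y))) = max(0.25, 0) = 0.25
Checking all 25 assignments confirms none give a value below 0.25.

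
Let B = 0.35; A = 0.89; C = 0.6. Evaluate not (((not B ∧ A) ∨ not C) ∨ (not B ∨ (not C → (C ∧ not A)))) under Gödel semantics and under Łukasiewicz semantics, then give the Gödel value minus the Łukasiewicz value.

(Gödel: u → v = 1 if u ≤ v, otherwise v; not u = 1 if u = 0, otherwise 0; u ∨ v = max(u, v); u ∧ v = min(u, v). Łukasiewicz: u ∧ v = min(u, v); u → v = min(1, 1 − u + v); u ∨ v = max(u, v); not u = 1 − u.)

-0.29

Gödel evaluation:
  not B: Gödel ¬ of 0.35 = 0 (operand ≠ 0)
  (not B ∧ A) = min(0, 0.89) = 0
  not C: Gödel ¬ of 0.6 = 0 (operand ≠ 0)
  ((not B ∧ A) ∨ not C) = max(0, 0) = 0
  not B: Gödel ¬ of 0.35 = 0 (operand ≠ 0)
  not C: Gödel ¬ of 0.6 = 0 (operand ≠ 0)
  not A: Gödel ¬ of 0.89 = 0 (operand ≠ 0)
  (C ∧ not A) = min(0.6, 0) = 0
  (not C → (C ∧ not A)): 0 ≤ 0, so result = 1
  (not B ∨ (not C → (C ∧ not A))) = max(0, 1) = 1
  (((not B ∧ A) ∨ not C) ∨ (not B ∨ (not C → (C ∧ not A)))) = max(0, 1) = 1
  not (((not B ∧ A) ∨ not C) ∨ (not B ∨ (not C → (C ∧ not A)))): Gödel ¬ of 1 = 0 (operand ≠ 0)
  Gödel value = 0
Łukasiewicz evaluation:
  not B: Łukasiewicz ¬ gives 1 − 0.35 = 0.65
  (not B ∧ A) = min(0.65, 0.89) = 0.65
  not C: Łukasiewicz ¬ gives 1 − 0.6 = 0.4
  ((not B ∧ A) ∨ not C) = max(0.65, 0.4) = 0.65
  not B: Łukasiewicz ¬ gives 1 − 0.35 = 0.65
  not C: Łukasiewicz ¬ gives 1 − 0.6 = 0.4
  not A: Łukasiewicz ¬ gives 1 − 0.89 = 0.11
  (C ∧ not A) = min(0.6, 0.11) = 0.11
  (not C → (C ∧ not A)): min(1, 1 − 0.4 + 0.11) = 0.71
  (not B ∨ (not C → (C ∧ not A))) = max(0.65, 0.71) = 0.71
  (((not B ∧ A) ∨ not C) ∨ (not B ∨ (not C → (C ∧ not A)))) = max(0.65, 0.71) = 0.71
  not (((not B ∧ A) ∨ not C) ∨ (not B ∨ (not C → (C ∧ not A)))): Łukasiewicz ¬ gives 1 − 0.71 = 0.29
  Łukasiewicz value = 0.29
Difference: 0 − 0.29 = -0.29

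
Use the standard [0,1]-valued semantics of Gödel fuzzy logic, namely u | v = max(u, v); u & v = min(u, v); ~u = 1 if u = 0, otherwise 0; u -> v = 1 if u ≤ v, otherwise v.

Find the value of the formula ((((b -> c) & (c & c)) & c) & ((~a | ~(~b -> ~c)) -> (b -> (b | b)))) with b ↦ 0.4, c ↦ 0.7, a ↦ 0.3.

0.70

(b -> c): 0.4 ≤ 0.7, so result = 1
(c & c) = min(0.7, 0.7) = 0.7
((b -> c) & (c & c)) = min(1, 0.7) = 0.7
(((b -> c) & (c & c)) & c) = min(0.7, 0.7) = 0.7
~a: Gödel ¬ of 0.3 = 0 (operand ≠ 0)
~b: Gödel ¬ of 0.4 = 0 (operand ≠ 0)
~c: Gödel ¬ of 0.7 = 0 (operand ≠ 0)
(~b -> ~c): 0 ≤ 0, so result = 1
~(~b -> ~c): Gödel ¬ of 1 = 0 (operand ≠ 0)
(~a | ~(~b -> ~c)) = max(0, 0) = 0
(b | b) = max(0.4, 0.4) = 0.4
(b -> (b | b)): 0.4 ≤ 0.4, so result = 1
((~a | ~(~b -> ~c)) -> (b -> (b | b))): 0 ≤ 1, so result = 1
((((b -> c) & (c & c)) & c) & ((~a | ~(~b -> ~c)) -> (b -> (b | b)))) = min(0.7, 1) = 0.7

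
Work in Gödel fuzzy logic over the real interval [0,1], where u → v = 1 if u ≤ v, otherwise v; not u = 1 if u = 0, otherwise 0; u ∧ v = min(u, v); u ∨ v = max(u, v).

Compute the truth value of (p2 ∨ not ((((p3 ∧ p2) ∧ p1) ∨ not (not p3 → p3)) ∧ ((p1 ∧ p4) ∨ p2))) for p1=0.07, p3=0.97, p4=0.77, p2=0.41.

(p3 ∧ p2) = min(0.97, 0.41) = 0.41
((p3 ∧ p2) ∧ p1) = min(0.41, 0.07) = 0.07
not p3: Gödel ¬ of 0.97 = 0 (operand ≠ 0)
(not p3 → p3): 0 ≤ 0.97, so result = 1
not (not p3 → p3): Gödel ¬ of 1 = 0 (operand ≠ 0)
(((p3 ∧ p2) ∧ p1) ∨ not (not p3 → p3)) = max(0.07, 0) = 0.07
(p1 ∧ p4) = min(0.07, 0.77) = 0.07
((p1 ∧ p4) ∨ p2) = max(0.07, 0.41) = 0.41
((((p3 ∧ p2) ∧ p1) ∨ not (not p3 → p3)) ∧ ((p1 ∧ p4) ∨ p2)) = min(0.07, 0.41) = 0.07
not ((((p3 ∧ p2) ∧ p1) ∨ not (not p3 → p3)) ∧ ((p1 ∧ p4) ∨ p2)): Gödel ¬ of 0.07 = 0 (operand ≠ 0)
(p2 ∨ not ((((p3 ∧ p2) ∧ p1) ∨ not (not p3 → p3)) ∧ ((p1 ∧ p4) ∨ p2))) = max(0.41, 0) = 0.41

0.41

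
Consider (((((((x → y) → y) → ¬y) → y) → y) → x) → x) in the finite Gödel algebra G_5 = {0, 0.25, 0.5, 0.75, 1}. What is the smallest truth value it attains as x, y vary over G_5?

The minimum is attained at x = 0.25, y = 0.25:
  (x → y): 0.25 ≤ 0.25, so result = 1
  ((x → y) → y): 1 > 0.25, so result = 0.25
  ¬y: Gödel ¬ of 0.25 = 0 (operand ≠ 0)
  (((x → y) → y) → ¬y): 0.25 > 0, so result = 0
  ((((x → y) → y) → ¬y) → y): 0 ≤ 0.25, so result = 1
  (((((x → y) → y) → ¬y) → y) → y): 1 > 0.25, so result = 0.25
  ((((((x → y) → y) → ¬y) → y) → y) → x): 0.25 ≤ 0.25, so result = 1
  (((((((x → y) → y) → ¬y) → y) → y) → x) → x): 1 > 0.25, so result = 0.25
Checking all 25 assignments confirms none give a value below 0.25.

0.25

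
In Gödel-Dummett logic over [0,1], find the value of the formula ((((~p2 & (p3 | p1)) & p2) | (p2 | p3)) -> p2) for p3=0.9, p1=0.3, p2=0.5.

0.50

~p2: Gödel ¬ of 0.5 = 0 (operand ≠ 0)
(p3 | p1) = max(0.9, 0.3) = 0.9
(~p2 & (p3 | p1)) = min(0, 0.9) = 0
((~p2 & (p3 | p1)) & p2) = min(0, 0.5) = 0
(p2 | p3) = max(0.5, 0.9) = 0.9
(((~p2 & (p3 | p1)) & p2) | (p2 | p3)) = max(0, 0.9) = 0.9
((((~p2 & (p3 | p1)) & p2) | (p2 | p3)) -> p2): 0.9 > 0.5, so result = 0.5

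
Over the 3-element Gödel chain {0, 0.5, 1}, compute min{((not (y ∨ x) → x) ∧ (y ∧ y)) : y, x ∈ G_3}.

The minimum is attained at y = 0, x = 0:
  (y ∨ x) = max(0, 0) = 0
  not (y ∨ x): Gödel ¬ of 0 = 1 (operand is 0)
  (not (y ∨ x) → x): 1 > 0, so result = 0
  (y ∧ y) = min(0, 0) = 0
  ((not (y ∨ x) → x) ∧ (y ∧ y)) = min(0, 0) = 0
Checking all 9 assignments confirms none give a value below 0.00.

0.00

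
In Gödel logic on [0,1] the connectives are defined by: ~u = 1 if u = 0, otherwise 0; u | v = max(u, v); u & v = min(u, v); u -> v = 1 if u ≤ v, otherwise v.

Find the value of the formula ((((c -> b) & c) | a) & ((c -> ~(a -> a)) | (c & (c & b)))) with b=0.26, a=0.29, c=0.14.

0.14

(c -> b): 0.14 ≤ 0.26, so result = 1
((c -> b) & c) = min(1, 0.14) = 0.14
(((c -> b) & c) | a) = max(0.14, 0.29) = 0.29
(a -> a): 0.29 ≤ 0.29, so result = 1
~(a -> a): Gödel ¬ of 1 = 0 (operand ≠ 0)
(c -> ~(a -> a)): 0.14 > 0, so result = 0
(c & b) = min(0.14, 0.26) = 0.14
(c & (c & b)) = min(0.14, 0.14) = 0.14
((c -> ~(a -> a)) | (c & (c & b))) = max(0, 0.14) = 0.14
((((c -> b) & c) | a) & ((c -> ~(a -> a)) | (c & (c & b)))) = min(0.29, 0.14) = 0.14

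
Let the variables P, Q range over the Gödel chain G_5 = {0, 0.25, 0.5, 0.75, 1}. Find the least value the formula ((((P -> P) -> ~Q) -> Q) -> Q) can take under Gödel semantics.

The minimum is attained at P = 0, Q = 0.25:
  (P -> P): 0 ≤ 0, so result = 1
  ~Q: Gödel ¬ of 0.25 = 0 (operand ≠ 0)
  ((P -> P) -> ~Q): 1 > 0, so result = 0
  (((P -> P) -> ~Q) -> Q): 0 ≤ 0.25, so result = 1
  ((((P -> P) -> ~Q) -> Q) -> Q): 1 > 0.25, so result = 0.25
Checking all 25 assignments confirms none give a value below 0.25.

0.25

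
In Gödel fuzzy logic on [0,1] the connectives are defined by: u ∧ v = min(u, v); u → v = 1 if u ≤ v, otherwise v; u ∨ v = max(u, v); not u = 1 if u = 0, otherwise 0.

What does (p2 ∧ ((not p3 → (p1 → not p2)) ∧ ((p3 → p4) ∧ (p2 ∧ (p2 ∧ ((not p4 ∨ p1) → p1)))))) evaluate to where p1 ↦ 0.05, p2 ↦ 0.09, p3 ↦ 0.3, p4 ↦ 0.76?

not p3: Gödel ¬ of 0.3 = 0 (operand ≠ 0)
not p2: Gödel ¬ of 0.09 = 0 (operand ≠ 0)
(p1 → not p2): 0.05 > 0, so result = 0
(not p3 → (p1 → not p2)): 0 ≤ 0, so result = 1
(p3 → p4): 0.3 ≤ 0.76, so result = 1
not p4: Gödel ¬ of 0.76 = 0 (operand ≠ 0)
(not p4 ∨ p1) = max(0, 0.05) = 0.05
((not p4 ∨ p1) → p1): 0.05 ≤ 0.05, so result = 1
(p2 ∧ ((not p4 ∨ p1) → p1)) = min(0.09, 1) = 0.09
(p2 ∧ (p2 ∧ ((not p4 ∨ p1) → p1))) = min(0.09, 0.09) = 0.09
((p3 → p4) ∧ (p2 ∧ (p2 ∧ ((not p4 ∨ p1) → p1)))) = min(1, 0.09) = 0.09
((not p3 → (p1 → not p2)) ∧ ((p3 → p4) ∧ (p2 ∧ (p2 ∧ ((not p4 ∨ p1) → p1))))) = min(1, 0.09) = 0.09
(p2 ∧ ((not p3 → (p1 → not p2)) ∧ ((p3 → p4) ∧ (p2 ∧ (p2 ∧ ((not p4 ∨ p1) → p1)))))) = min(0.09, 0.09) = 0.09

0.09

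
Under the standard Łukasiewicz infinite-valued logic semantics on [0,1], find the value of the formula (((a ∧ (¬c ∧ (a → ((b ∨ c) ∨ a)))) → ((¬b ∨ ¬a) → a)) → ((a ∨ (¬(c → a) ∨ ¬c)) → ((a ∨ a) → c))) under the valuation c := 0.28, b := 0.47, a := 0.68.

0.88

¬c: Łukasiewicz ¬ gives 1 − 0.28 = 0.72
(b ∨ c) = max(0.47, 0.28) = 0.47
((b ∨ c) ∨ a) = max(0.47, 0.68) = 0.68
(a → ((b ∨ c) ∨ a)): min(1, 1 − 0.68 + 0.68) = 1
(¬c ∧ (a → ((b ∨ c) ∨ a))) = min(0.72, 1) = 0.72
(a ∧ (¬c ∧ (a → ((b ∨ c) ∨ a)))) = min(0.68, 0.72) = 0.68
¬b: Łukasiewicz ¬ gives 1 − 0.47 = 0.53
¬a: Łukasiewicz ¬ gives 1 − 0.68 = 0.32
(¬b ∨ ¬a) = max(0.53, 0.32) = 0.53
((¬b ∨ ¬a) → a): min(1, 1 − 0.53 + 0.68) = 1
((a ∧ (¬c ∧ (a → ((b ∨ c) ∨ a)))) → ((¬b ∨ ¬a) → a)): min(1, 1 − 0.68 + 1) = 1
(c → a): min(1, 1 − 0.28 + 0.68) = 1
¬(c → a): Łukasiewicz ¬ gives 1 − 1 = 0
¬c: Łukasiewicz ¬ gives 1 − 0.28 = 0.72
(¬(c → a) ∨ ¬c) = max(0, 0.72) = 0.72
(a ∨ (¬(c → a) ∨ ¬c)) = max(0.68, 0.72) = 0.72
(a ∨ a) = max(0.68, 0.68) = 0.68
((a ∨ a) → c): min(1, 1 − 0.68 + 0.28) = 0.6
((a ∨ (¬(c → a) ∨ ¬c)) → ((a ∨ a) → c)): min(1, 1 − 0.72 + 0.6) = 0.88
(((a ∧ (¬c ∧ (a → ((b ∨ c) ∨ a)))) → ((¬b ∨ ¬a) → a)) → ((a ∨ (¬(c → a) ∨ ¬c)) → ((a ∨ a) → c))): min(1, 1 − 1 + 0.88) = 0.88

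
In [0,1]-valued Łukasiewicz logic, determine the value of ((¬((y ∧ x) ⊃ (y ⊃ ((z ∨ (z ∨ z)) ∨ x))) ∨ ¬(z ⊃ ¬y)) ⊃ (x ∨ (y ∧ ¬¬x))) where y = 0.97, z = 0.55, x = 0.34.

0.82

(y ∧ x) = min(0.97, 0.34) = 0.34
(z ∨ z) = max(0.55, 0.55) = 0.55
(z ∨ (z ∨ z)) = max(0.55, 0.55) = 0.55
((z ∨ (z ∨ z)) ∨ x) = max(0.55, 0.34) = 0.55
(y ⊃ ((z ∨ (z ∨ z)) ∨ x)): min(1, 1 − 0.97 + 0.55) = 0.58
((y ∧ x) ⊃ (y ⊃ ((z ∨ (z ∨ z)) ∨ x))): min(1, 1 − 0.34 + 0.58) = 1
¬((y ∧ x) ⊃ (y ⊃ ((z ∨ (z ∨ z)) ∨ x))): Łukasiewicz ¬ gives 1 − 1 = 0
¬y: Łukasiewicz ¬ gives 1 − 0.97 = 0.03
(z ⊃ ¬y): min(1, 1 − 0.55 + 0.03) = 0.48
¬(z ⊃ ¬y): Łukasiewicz ¬ gives 1 − 0.48 = 0.52
(¬((y ∧ x) ⊃ (y ⊃ ((z ∨ (z ∨ z)) ∨ x))) ∨ ¬(z ⊃ ¬y)) = max(0, 0.52) = 0.52
¬x: Łukasiewicz ¬ gives 1 − 0.34 = 0.66
¬¬x: Łukasiewicz ¬ gives 1 − 0.66 = 0.34
(y ∧ ¬¬x) = min(0.97, 0.34) = 0.34
(x ∨ (y ∧ ¬¬x)) = max(0.34, 0.34) = 0.34
((¬((y ∧ x) ⊃ (y ⊃ ((z ∨ (z ∨ z)) ∨ x))) ∨ ¬(z ⊃ ¬y)) ⊃ (x ∨ (y ∧ ¬¬x))): min(1, 1 − 0.52 + 0.34) = 0.82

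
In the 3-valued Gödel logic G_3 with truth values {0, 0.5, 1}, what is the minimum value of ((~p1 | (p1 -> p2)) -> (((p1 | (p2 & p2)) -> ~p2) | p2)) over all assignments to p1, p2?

The minimum is attained at p1 = 0, p2 = 0.5:
  ~p1: Gödel ¬ of 0 = 1 (operand is 0)
  (p1 -> p2): 0 ≤ 0.5, so result = 1
  (~p1 | (p1 -> p2)) = max(1, 1) = 1
  (p2 & p2) = min(0.5, 0.5) = 0.5
  (p1 | (p2 & p2)) = max(0, 0.5) = 0.5
  ~p2: Gödel ¬ of 0.5 = 0 (operand ≠ 0)
  ((p1 | (p2 & p2)) -> ~p2): 0.5 > 0, so result = 0
  (((p1 | (p2 & p2)) -> ~p2) | p2) = max(0, 0.5) = 0.5
  ((~p1 | (p1 -> p2)) -> (((p1 | (p2 & p2)) -> ~p2) | p2)): 1 > 0.5, so result = 0.5
Checking all 9 assignments confirms none give a value below 0.50.

0.50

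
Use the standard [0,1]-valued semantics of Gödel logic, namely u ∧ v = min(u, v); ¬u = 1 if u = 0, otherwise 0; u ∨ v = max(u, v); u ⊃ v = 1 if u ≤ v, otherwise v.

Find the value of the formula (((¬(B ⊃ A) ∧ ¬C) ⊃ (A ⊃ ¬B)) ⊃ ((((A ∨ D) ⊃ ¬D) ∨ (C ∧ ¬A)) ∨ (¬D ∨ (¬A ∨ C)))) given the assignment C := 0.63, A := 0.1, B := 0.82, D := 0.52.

(B ⊃ A): 0.82 > 0.1, so result = 0.1
¬(B ⊃ A): Gödel ¬ of 0.1 = 0 (operand ≠ 0)
¬C: Gödel ¬ of 0.63 = 0 (operand ≠ 0)
(¬(B ⊃ A) ∧ ¬C) = min(0, 0) = 0
¬B: Gödel ¬ of 0.82 = 0 (operand ≠ 0)
(A ⊃ ¬B): 0.1 > 0, so result = 0
((¬(B ⊃ A) ∧ ¬C) ⊃ (A ⊃ ¬B)): 0 ≤ 0, so result = 1
(A ∨ D) = max(0.1, 0.52) = 0.52
¬D: Gödel ¬ of 0.52 = 0 (operand ≠ 0)
((A ∨ D) ⊃ ¬D): 0.52 > 0, so result = 0
¬A: Gödel ¬ of 0.1 = 0 (operand ≠ 0)
(C ∧ ¬A) = min(0.63, 0) = 0
(((A ∨ D) ⊃ ¬D) ∨ (C ∧ ¬A)) = max(0, 0) = 0
¬D: Gödel ¬ of 0.52 = 0 (operand ≠ 0)
¬A: Gödel ¬ of 0.1 = 0 (operand ≠ 0)
(¬A ∨ C) = max(0, 0.63) = 0.63
(¬D ∨ (¬A ∨ C)) = max(0, 0.63) = 0.63
((((A ∨ D) ⊃ ¬D) ∨ (C ∧ ¬A)) ∨ (¬D ∨ (¬A ∨ C))) = max(0, 0.63) = 0.63
(((¬(B ⊃ A) ∧ ¬C) ⊃ (A ⊃ ¬B)) ⊃ ((((A ∨ D) ⊃ ¬D) ∨ (C ∧ ¬A)) ∨ (¬D ∨ (¬A ∨ C)))): 1 > 0.63, so result = 0.63

0.63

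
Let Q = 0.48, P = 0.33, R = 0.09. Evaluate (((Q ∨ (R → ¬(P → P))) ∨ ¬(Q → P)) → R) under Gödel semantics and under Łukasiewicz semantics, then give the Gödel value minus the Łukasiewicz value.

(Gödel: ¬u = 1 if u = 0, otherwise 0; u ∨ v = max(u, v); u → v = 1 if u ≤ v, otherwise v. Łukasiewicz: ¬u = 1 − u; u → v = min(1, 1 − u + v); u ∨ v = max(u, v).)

Gödel evaluation:
  (P → P): 0.33 ≤ 0.33, so result = 1
  ¬(P → P): Gödel ¬ of 1 = 0 (operand ≠ 0)
  (R → ¬(P → P)): 0.09 > 0, so result = 0
  (Q ∨ (R → ¬(P → P))) = max(0.48, 0) = 0.48
  (Q → P): 0.48 > 0.33, so result = 0.33
  ¬(Q → P): Gödel ¬ of 0.33 = 0 (operand ≠ 0)
  ((Q ∨ (R → ¬(P → P))) ∨ ¬(Q → P)) = max(0.48, 0) = 0.48
  (((Q ∨ (R → ¬(P → P))) ∨ ¬(Q → P)) → R): 0.48 > 0.09, so result = 0.09
  Gödel value = 0.09
Łukasiewicz evaluation:
  (P → P): min(1, 1 − 0.33 + 0.33) = 1
  ¬(P → P): Łukasiewicz ¬ gives 1 − 1 = 0
  (R → ¬(P → P)): min(1, 1 − 0.09 + 0) = 0.91
  (Q ∨ (R → ¬(P → P))) = max(0.48, 0.91) = 0.91
  (Q → P): min(1, 1 − 0.48 + 0.33) = 0.85
  ¬(Q → P): Łukasiewicz ¬ gives 1 − 0.85 = 0.15
  ((Q ∨ (R → ¬(P → P))) ∨ ¬(Q → P)) = max(0.91, 0.15) = 0.91
  (((Q ∨ (R → ¬(P → P))) ∨ ¬(Q → P)) → R): min(1, 1 − 0.91 + 0.09) = 0.18
  Łukasiewicz value = 0.18
Difference: 0.09 − 0.18 = -0.09

-0.09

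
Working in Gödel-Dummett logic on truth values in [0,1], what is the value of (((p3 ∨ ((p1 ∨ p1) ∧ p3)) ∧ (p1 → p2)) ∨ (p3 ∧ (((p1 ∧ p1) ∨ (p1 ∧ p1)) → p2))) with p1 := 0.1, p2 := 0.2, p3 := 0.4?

(p1 ∨ p1) = max(0.1, 0.1) = 0.1
((p1 ∨ p1) ∧ p3) = min(0.1, 0.4) = 0.1
(p3 ∨ ((p1 ∨ p1) ∧ p3)) = max(0.4, 0.1) = 0.4
(p1 → p2): 0.1 ≤ 0.2, so result = 1
((p3 ∨ ((p1 ∨ p1) ∧ p3)) ∧ (p1 → p2)) = min(0.4, 1) = 0.4
(p1 ∧ p1) = min(0.1, 0.1) = 0.1
(p1 ∧ p1) = min(0.1, 0.1) = 0.1
((p1 ∧ p1) ∨ (p1 ∧ p1)) = max(0.1, 0.1) = 0.1
(((p1 ∧ p1) ∨ (p1 ∧ p1)) → p2): 0.1 ≤ 0.2, so result = 1
(p3 ∧ (((p1 ∧ p1) ∨ (p1 ∧ p1)) → p2)) = min(0.4, 1) = 0.4
(((p3 ∨ ((p1 ∨ p1) ∧ p3)) ∧ (p1 → p2)) ∨ (p3 ∧ (((p1 ∧ p1) ∨ (p1 ∧ p1)) → p2))) = max(0.4, 0.4) = 0.4

0.40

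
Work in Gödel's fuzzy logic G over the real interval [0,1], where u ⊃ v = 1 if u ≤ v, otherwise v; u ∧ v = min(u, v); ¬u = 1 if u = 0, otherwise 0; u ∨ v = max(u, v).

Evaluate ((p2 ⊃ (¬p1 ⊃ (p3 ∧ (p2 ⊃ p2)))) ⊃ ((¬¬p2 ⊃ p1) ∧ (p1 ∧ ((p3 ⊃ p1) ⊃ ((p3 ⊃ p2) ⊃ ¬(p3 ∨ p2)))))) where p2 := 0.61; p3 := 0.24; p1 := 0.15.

0.00

¬p1: Gödel ¬ of 0.15 = 0 (operand ≠ 0)
(p2 ⊃ p2): 0.61 ≤ 0.61, so result = 1
(p3 ∧ (p2 ⊃ p2)) = min(0.24, 1) = 0.24
(¬p1 ⊃ (p3 ∧ (p2 ⊃ p2))): 0 ≤ 0.24, so result = 1
(p2 ⊃ (¬p1 ⊃ (p3 ∧ (p2 ⊃ p2)))): 0.61 ≤ 1, so result = 1
¬p2: Gödel ¬ of 0.61 = 0 (operand ≠ 0)
¬¬p2: Gödel ¬ of 0 = 1 (operand is 0)
(¬¬p2 ⊃ p1): 1 > 0.15, so result = 0.15
(p3 ⊃ p1): 0.24 > 0.15, so result = 0.15
(p3 ⊃ p2): 0.24 ≤ 0.61, so result = 1
(p3 ∨ p2) = max(0.24, 0.61) = 0.61
¬(p3 ∨ p2): Gödel ¬ of 0.61 = 0 (operand ≠ 0)
((p3 ⊃ p2) ⊃ ¬(p3 ∨ p2)): 1 > 0, so result = 0
((p3 ⊃ p1) ⊃ ((p3 ⊃ p2) ⊃ ¬(p3 ∨ p2))): 0.15 > 0, so result = 0
(p1 ∧ ((p3 ⊃ p1) ⊃ ((p3 ⊃ p2) ⊃ ¬(p3 ∨ p2)))) = min(0.15, 0) = 0
((¬¬p2 ⊃ p1) ∧ (p1 ∧ ((p3 ⊃ p1) ⊃ ((p3 ⊃ p2) ⊃ ¬(p3 ∨ p2))))) = min(0.15, 0) = 0
((p2 ⊃ (¬p1 ⊃ (p3 ∧ (p2 ⊃ p2)))) ⊃ ((¬¬p2 ⊃ p1) ∧ (p1 ∧ ((p3 ⊃ p1) ⊃ ((p3 ⊃ p2) ⊃ ¬(p3 ∨ p2)))))): 1 > 0, so result = 0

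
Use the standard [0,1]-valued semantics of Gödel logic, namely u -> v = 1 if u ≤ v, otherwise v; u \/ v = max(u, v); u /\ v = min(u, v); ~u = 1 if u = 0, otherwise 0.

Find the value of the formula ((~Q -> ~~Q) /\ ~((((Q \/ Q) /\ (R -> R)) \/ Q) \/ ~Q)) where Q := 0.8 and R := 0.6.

~Q: Gödel ¬ of 0.8 = 0 (operand ≠ 0)
~Q: Gödel ¬ of 0.8 = 0 (operand ≠ 0)
~~Q: Gödel ¬ of 0 = 1 (operand is 0)
(~Q -> ~~Q): 0 ≤ 1, so result = 1
(Q \/ Q) = max(0.8, 0.8) = 0.8
(R -> R): 0.6 ≤ 0.6, so result = 1
((Q \/ Q) /\ (R -> R)) = min(0.8, 1) = 0.8
(((Q \/ Q) /\ (R -> R)) \/ Q) = max(0.8, 0.8) = 0.8
~Q: Gödel ¬ of 0.8 = 0 (operand ≠ 0)
((((Q \/ Q) /\ (R -> R)) \/ Q) \/ ~Q) = max(0.8, 0) = 0.8
~((((Q \/ Q) /\ (R -> R)) \/ Q) \/ ~Q): Gödel ¬ of 0.8 = 0 (operand ≠ 0)
((~Q -> ~~Q) /\ ~((((Q \/ Q) /\ (R -> R)) \/ Q) \/ ~Q)) = min(1, 0) = 0

0.00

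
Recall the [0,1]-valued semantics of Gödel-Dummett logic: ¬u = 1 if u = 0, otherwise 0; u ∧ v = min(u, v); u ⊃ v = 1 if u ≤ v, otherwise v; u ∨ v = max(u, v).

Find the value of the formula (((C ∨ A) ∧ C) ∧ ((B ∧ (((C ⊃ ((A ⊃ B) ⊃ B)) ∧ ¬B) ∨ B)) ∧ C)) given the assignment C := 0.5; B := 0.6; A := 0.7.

(C ∨ A) = max(0.5, 0.7) = 0.7
((C ∨ A) ∧ C) = min(0.7, 0.5) = 0.5
(A ⊃ B): 0.7 > 0.6, so result = 0.6
((A ⊃ B) ⊃ B): 0.6 ≤ 0.6, so result = 1
(C ⊃ ((A ⊃ B) ⊃ B)): 0.5 ≤ 1, so result = 1
¬B: Gödel ¬ of 0.6 = 0 (operand ≠ 0)
((C ⊃ ((A ⊃ B) ⊃ B)) ∧ ¬B) = min(1, 0) = 0
(((C ⊃ ((A ⊃ B) ⊃ B)) ∧ ¬B) ∨ B) = max(0, 0.6) = 0.6
(B ∧ (((C ⊃ ((A ⊃ B) ⊃ B)) ∧ ¬B) ∨ B)) = min(0.6, 0.6) = 0.6
((B ∧ (((C ⊃ ((A ⊃ B) ⊃ B)) ∧ ¬B) ∨ B)) ∧ C) = min(0.6, 0.5) = 0.5
(((C ∨ A) ∧ C) ∧ ((B ∧ (((C ⊃ ((A ⊃ B) ⊃ B)) ∧ ¬B) ∨ B)) ∧ C)) = min(0.5, 0.5) = 0.5

0.50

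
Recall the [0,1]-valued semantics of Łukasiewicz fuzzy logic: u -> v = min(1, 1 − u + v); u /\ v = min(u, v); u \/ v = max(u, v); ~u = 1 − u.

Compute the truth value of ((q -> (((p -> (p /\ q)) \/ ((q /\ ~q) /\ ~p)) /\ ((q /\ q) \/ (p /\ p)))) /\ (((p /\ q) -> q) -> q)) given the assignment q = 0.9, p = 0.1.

(p /\ q) = min(0.1, 0.9) = 0.1
(p -> (p /\ q)): min(1, 1 − 0.1 + 0.1) = 1
~q: Łukasiewicz ¬ gives 1 − 0.9 = 0.1
(q /\ ~q) = min(0.9, 0.1) = 0.1
~p: Łukasiewicz ¬ gives 1 − 0.1 = 0.9
((q /\ ~q) /\ ~p) = min(0.1, 0.9) = 0.1
((p -> (p /\ q)) \/ ((q /\ ~q) /\ ~p)) = max(1, 0.1) = 1
(q /\ q) = min(0.9, 0.9) = 0.9
(p /\ p) = min(0.1, 0.1) = 0.1
((q /\ q) \/ (p /\ p)) = max(0.9, 0.1) = 0.9
(((p -> (p /\ q)) \/ ((q /\ ~q) /\ ~p)) /\ ((q /\ q) \/ (p /\ p))) = min(1, 0.9) = 0.9
(q -> (((p -> (p /\ q)) \/ ((q /\ ~q) /\ ~p)) /\ ((q /\ q) \/ (p /\ p)))): min(1, 1 − 0.9 + 0.9) = 1
(p /\ q) = min(0.1, 0.9) = 0.1
((p /\ q) -> q): min(1, 1 − 0.1 + 0.9) = 1
(((p /\ q) -> q) -> q): min(1, 1 − 1 + 0.9) = 0.9
((q -> (((p -> (p /\ q)) \/ ((q /\ ~q) /\ ~p)) /\ ((q /\ q) \/ (p /\ p)))) /\ (((p /\ q) -> q) -> q)) = min(1, 0.9) = 0.9

0.90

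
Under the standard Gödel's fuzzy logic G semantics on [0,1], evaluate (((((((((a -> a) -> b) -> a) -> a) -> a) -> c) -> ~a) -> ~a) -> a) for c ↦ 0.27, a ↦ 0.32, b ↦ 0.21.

0.32

(a -> a): 0.32 ≤ 0.32, so result = 1
((a -> a) -> b): 1 > 0.21, so result = 0.21
(((a -> a) -> b) -> a): 0.21 ≤ 0.32, so result = 1
((((a -> a) -> b) -> a) -> a): 1 > 0.32, so result = 0.32
(((((a -> a) -> b) -> a) -> a) -> a): 0.32 ≤ 0.32, so result = 1
((((((a -> a) -> b) -> a) -> a) -> a) -> c): 1 > 0.27, so result = 0.27
~a: Gödel ¬ of 0.32 = 0 (operand ≠ 0)
(((((((a -> a) -> b) -> a) -> a) -> a) -> c) -> ~a): 0.27 > 0, so result = 0
~a: Gödel ¬ of 0.32 = 0 (operand ≠ 0)
((((((((a -> a) -> b) -> a) -> a) -> a) -> c) -> ~a) -> ~a): 0 ≤ 0, so result = 1
(((((((((a -> a) -> b) -> a) -> a) -> a) -> c) -> ~a) -> ~a) -> a): 1 > 0.32, so result = 0.32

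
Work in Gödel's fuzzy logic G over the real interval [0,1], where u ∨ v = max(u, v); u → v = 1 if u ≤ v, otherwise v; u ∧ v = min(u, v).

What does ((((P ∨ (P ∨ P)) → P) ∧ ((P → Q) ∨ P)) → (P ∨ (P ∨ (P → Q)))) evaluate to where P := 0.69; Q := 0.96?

1.00

(P ∨ P) = max(0.69, 0.69) = 0.69
(P ∨ (P ∨ P)) = max(0.69, 0.69) = 0.69
((P ∨ (P ∨ P)) → P): 0.69 ≤ 0.69, so result = 1
(P → Q): 0.69 ≤ 0.96, so result = 1
((P → Q) ∨ P) = max(1, 0.69) = 1
(((P ∨ (P ∨ P)) → P) ∧ ((P → Q) ∨ P)) = min(1, 1) = 1
(P → Q): 0.69 ≤ 0.96, so result = 1
(P ∨ (P → Q)) = max(0.69, 1) = 1
(P ∨ (P ∨ (P → Q))) = max(0.69, 1) = 1
((((P ∨ (P ∨ P)) → P) ∧ ((P → Q) ∨ P)) → (P ∨ (P ∨ (P → Q)))): 1 ≤ 1, so result = 1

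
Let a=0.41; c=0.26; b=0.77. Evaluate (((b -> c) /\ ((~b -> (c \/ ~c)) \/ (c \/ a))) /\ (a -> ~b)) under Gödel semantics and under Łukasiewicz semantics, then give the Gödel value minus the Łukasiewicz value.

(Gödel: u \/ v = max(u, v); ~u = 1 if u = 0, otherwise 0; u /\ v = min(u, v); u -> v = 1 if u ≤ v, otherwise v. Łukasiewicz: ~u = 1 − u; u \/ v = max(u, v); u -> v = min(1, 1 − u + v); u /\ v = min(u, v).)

Gödel evaluation:
  (b -> c): 0.77 > 0.26, so result = 0.26
  ~b: Gödel ¬ of 0.77 = 0 (operand ≠ 0)
  ~c: Gödel ¬ of 0.26 = 0 (operand ≠ 0)
  (c \/ ~c) = max(0.26, 0) = 0.26
  (~b -> (c \/ ~c)): 0 ≤ 0.26, so result = 1
  (c \/ a) = max(0.26, 0.41) = 0.41
  ((~b -> (c \/ ~c)) \/ (c \/ a)) = max(1, 0.41) = 1
  ((b -> c) /\ ((~b -> (c \/ ~c)) \/ (c \/ a))) = min(0.26, 1) = 0.26
  ~b: Gödel ¬ of 0.77 = 0 (operand ≠ 0)
  (a -> ~b): 0.41 > 0, so result = 0
  (((b -> c) /\ ((~b -> (c \/ ~c)) \/ (c \/ a))) /\ (a -> ~b)) = min(0.26, 0) = 0
  Gödel value = 0
Łukasiewicz evaluation:
  (b -> c): min(1, 1 − 0.77 + 0.26) = 0.49
  ~b: Łukasiewicz ¬ gives 1 − 0.77 = 0.23
  ~c: Łukasiewicz ¬ gives 1 − 0.26 = 0.74
  (c \/ ~c) = max(0.26, 0.74) = 0.74
  (~b -> (c \/ ~c)): min(1, 1 − 0.23 + 0.74) = 1
  (c \/ a) = max(0.26, 0.41) = 0.41
  ((~b -> (c \/ ~c)) \/ (c \/ a)) = max(1, 0.41) = 1
  ((b -> c) /\ ((~b -> (c \/ ~c)) \/ (c \/ a))) = min(0.49, 1) = 0.49
  ~b: Łukasiewicz ¬ gives 1 − 0.77 = 0.23
  (a -> ~b): min(1, 1 − 0.41 + 0.23) = 0.82
  (((b -> c) /\ ((~b -> (c \/ ~c)) \/ (c \/ a))) /\ (a -> ~b)) = min(0.49, 0.82) = 0.49
  Łukasiewicz value = 0.49
Difference: 0 − 0.49 = -0.49

-0.49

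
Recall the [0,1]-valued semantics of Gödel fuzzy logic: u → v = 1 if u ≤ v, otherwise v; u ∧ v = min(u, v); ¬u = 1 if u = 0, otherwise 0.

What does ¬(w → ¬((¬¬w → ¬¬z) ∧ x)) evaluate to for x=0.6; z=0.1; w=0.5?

¬w: Gödel ¬ of 0.5 = 0 (operand ≠ 0)
¬¬w: Gödel ¬ of 0 = 1 (operand is 0)
¬z: Gödel ¬ of 0.1 = 0 (operand ≠ 0)
¬¬z: Gödel ¬ of 0 = 1 (operand is 0)
(¬¬w → ¬¬z): 1 ≤ 1, so result = 1
((¬¬w → ¬¬z) ∧ x) = min(1, 0.6) = 0.6
¬((¬¬w → ¬¬z) ∧ x): Gödel ¬ of 0.6 = 0 (operand ≠ 0)
(w → ¬((¬¬w → ¬¬z) ∧ x)): 0.5 > 0, so result = 0
¬(w → ¬((¬¬w → ¬¬z) ∧ x)): Gödel ¬ of 0 = 1 (operand is 0)

1.00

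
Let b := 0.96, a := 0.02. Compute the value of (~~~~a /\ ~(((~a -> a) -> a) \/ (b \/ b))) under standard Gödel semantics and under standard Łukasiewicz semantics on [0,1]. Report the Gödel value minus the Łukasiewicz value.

Gödel evaluation:
  ~a: Gödel ¬ of 0.02 = 0 (operand ≠ 0)
  ~~a: Gödel ¬ of 0 = 1 (operand is 0)
  ~~~a: Gödel ¬ of 1 = 0 (operand ≠ 0)
  ~~~~a: Gödel ¬ of 0 = 1 (operand is 0)
  ~a: Gödel ¬ of 0.02 = 0 (operand ≠ 0)
  (~a -> a): 0 ≤ 0.02, so result = 1
  ((~a -> a) -> a): 1 > 0.02, so result = 0.02
  (b \/ b) = max(0.96, 0.96) = 0.96
  (((~a -> a) -> a) \/ (b \/ b)) = max(0.02, 0.96) = 0.96
  ~(((~a -> a) -> a) \/ (b \/ b)): Gödel ¬ of 0.96 = 0 (operand ≠ 0)
  (~~~~a /\ ~(((~a -> a) -> a) \/ (b \/ b))) = min(1, 0) = 0
  Gödel value = 0
Łukasiewicz evaluation:
  ~a: Łukasiewicz ¬ gives 1 − 0.02 = 0.98
  ~~a: Łukasiewicz ¬ gives 1 − 0.98 = 0.02
  ~~~a: Łukasiewicz ¬ gives 1 − 0.02 = 0.98
  ~~~~a: Łukasiewicz ¬ gives 1 − 0.98 = 0.02
  ~a: Łukasiewicz ¬ gives 1 − 0.02 = 0.98
  (~a -> a): min(1, 1 − 0.98 + 0.02) = 0.04
  ((~a -> a) -> a): min(1, 1 − 0.04 + 0.02) = 0.98
  (b \/ b) = max(0.96, 0.96) = 0.96
  (((~a -> a) -> a) \/ (b \/ b)) = max(0.98, 0.96) = 0.98
  ~(((~a -> a) -> a) \/ (b \/ b)): Łukasiewicz ¬ gives 1 − 0.98 = 0.02
  (~~~~a /\ ~(((~a -> a) -> a) \/ (b \/ b))) = min(0.02, 0.02) = 0.02
  Łukasiewicz value = 0.02
Difference: 0 − 0.02 = -0.02

-0.02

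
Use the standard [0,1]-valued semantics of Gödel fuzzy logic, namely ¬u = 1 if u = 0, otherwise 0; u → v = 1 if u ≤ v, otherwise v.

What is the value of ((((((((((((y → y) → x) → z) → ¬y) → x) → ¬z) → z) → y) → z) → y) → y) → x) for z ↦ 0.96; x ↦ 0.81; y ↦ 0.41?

(y → y): 0.41 ≤ 0.41, so result = 1
((y → y) → x): 1 > 0.81, so result = 0.81
(((y → y) → x) → z): 0.81 ≤ 0.96, so result = 1
¬y: Gödel ¬ of 0.41 = 0 (operand ≠ 0)
((((y → y) → x) → z) → ¬y): 1 > 0, so result = 0
(((((y → y) → x) → z) → ¬y) → x): 0 ≤ 0.81, so result = 1
¬z: Gödel ¬ of 0.96 = 0 (operand ≠ 0)
((((((y → y) → x) → z) → ¬y) → x) → ¬z): 1 > 0, so result = 0
(((((((y → y) → x) → z) → ¬y) → x) → ¬z) → z): 0 ≤ 0.96, so result = 1
((((((((y → y) → x) → z) → ¬y) → x) → ¬z) → z) → y): 1 > 0.41, so result = 0.41
(((((((((y → y) → x) → z) → ¬y) → x) → ¬z) → z) → y) → z): 0.41 ≤ 0.96, so result = 1
((((((((((y → y) → x) → z) → ¬y) → x) → ¬z) → z) → y) → z) → y): 1 > 0.41, so result = 0.41
(((((((((((y → y) → x) → z) → ¬y) → x) → ¬z) → z) → y) → z) → y) → y): 0.41 ≤ 0.41, so result = 1
((((((((((((y → y) → x) → z) → ¬y) → x) → ¬z) → z) → y) → z) → y) → y) → x): 1 > 0.81, so result = 0.81

0.81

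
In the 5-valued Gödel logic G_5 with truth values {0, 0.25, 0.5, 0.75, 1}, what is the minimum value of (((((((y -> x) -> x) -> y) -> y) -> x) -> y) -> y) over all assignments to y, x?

The minimum is attained at y = 0.25, x = 0:
  (y -> x): 0.25 > 0, so result = 0
  ((y -> x) -> x): 0 ≤ 0, so result = 1
  (((y -> x) -> x) -> y): 1 > 0.25, so result = 0.25
  ((((y -> x) -> x) -> y) -> y): 0.25 ≤ 0.25, so result = 1
  (((((y -> x) -> x) -> y) -> y) -> x): 1 > 0, so result = 0
  ((((((y -> x) -> x) -> y) -> y) -> x) -> y): 0 ≤ 0.25, so result = 1
  (((((((y -> x) -> x) -> y) -> y) -> x) -> y) -> y): 1 > 0.25, so result = 0.25
Checking all 25 assignments confirms none give a value below 0.25.

0.25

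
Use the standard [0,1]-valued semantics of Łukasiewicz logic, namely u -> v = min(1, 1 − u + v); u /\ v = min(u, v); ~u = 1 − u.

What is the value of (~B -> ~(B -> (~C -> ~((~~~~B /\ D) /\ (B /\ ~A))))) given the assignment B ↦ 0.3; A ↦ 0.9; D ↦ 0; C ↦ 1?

0.30

~B: Łukasiewicz ¬ gives 1 − 0.3 = 0.7
~C: Łukasiewicz ¬ gives 1 − 1 = 0
~B: Łukasiewicz ¬ gives 1 − 0.3 = 0.7
~~B: Łukasiewicz ¬ gives 1 − 0.7 = 0.3
~~~B: Łukasiewicz ¬ gives 1 − 0.3 = 0.7
~~~~B: Łukasiewicz ¬ gives 1 − 0.7 = 0.3
(~~~~B /\ D) = min(0.3, 0) = 0
~A: Łukasiewicz ¬ gives 1 − 0.9 = 0.1
(B /\ ~A) = min(0.3, 0.1) = 0.1
((~~~~B /\ D) /\ (B /\ ~A)) = min(0, 0.1) = 0
~((~~~~B /\ D) /\ (B /\ ~A)): Łukasiewicz ¬ gives 1 − 0 = 1
(~C -> ~((~~~~B /\ D) /\ (B /\ ~A))): min(1, 1 − 0 + 1) = 1
(B -> (~C -> ~((~~~~B /\ D) /\ (B /\ ~A)))): min(1, 1 − 0.3 + 1) = 1
~(B -> (~C -> ~((~~~~B /\ D) /\ (B /\ ~A)))): Łukasiewicz ¬ gives 1 − 1 = 0
(~B -> ~(B -> (~C -> ~((~~~~B /\ D) /\ (B /\ ~A))))): min(1, 1 − 0.7 + 0) = 0.3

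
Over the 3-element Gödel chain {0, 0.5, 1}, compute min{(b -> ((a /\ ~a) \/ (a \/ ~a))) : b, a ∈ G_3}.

0.50

The minimum is attained at b = 1, a = 0.5:
  ~a: Gödel ¬ of 0.5 = 0 (operand ≠ 0)
  (a /\ ~a) = min(0.5, 0) = 0
  ~a: Gödel ¬ of 0.5 = 0 (operand ≠ 0)
  (a \/ ~a) = max(0.5, 0) = 0.5
  ((a /\ ~a) \/ (a \/ ~a)) = max(0, 0.5) = 0.5
  (b -> ((a /\ ~a) \/ (a \/ ~a))): 1 > 0.5, so result = 0.5
Checking all 9 assignments confirms none give a value below 0.50.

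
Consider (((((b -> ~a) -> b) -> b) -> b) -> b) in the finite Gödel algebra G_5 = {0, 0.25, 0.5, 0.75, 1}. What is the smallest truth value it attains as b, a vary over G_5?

The minimum is attained at b = 0.25, a = 0.25:
  ~a: Gödel ¬ of 0.25 = 0 (operand ≠ 0)
  (b -> ~a): 0.25 > 0, so result = 0
  ((b -> ~a) -> b): 0 ≤ 0.25, so result = 1
  (((b -> ~a) -> b) -> b): 1 > 0.25, so result = 0.25
  ((((b -> ~a) -> b) -> b) -> b): 0.25 ≤ 0.25, so result = 1
  (((((b -> ~a) -> b) -> b) -> b) -> b): 1 > 0.25, so result = 0.25
Checking all 25 assignments confirms none give a value below 0.25.

0.25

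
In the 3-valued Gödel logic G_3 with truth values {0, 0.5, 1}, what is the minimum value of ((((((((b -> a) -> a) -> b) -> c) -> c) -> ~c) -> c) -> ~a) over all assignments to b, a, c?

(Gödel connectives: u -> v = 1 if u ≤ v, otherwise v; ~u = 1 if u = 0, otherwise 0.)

0.00

The minimum is attained at b = 0, a = 0.5, c = 0.5:
  (b -> a): 0 ≤ 0.5, so result = 1
  ((b -> a) -> a): 1 > 0.5, so result = 0.5
  (((b -> a) -> a) -> b): 0.5 > 0, so result = 0
  ((((b -> a) -> a) -> b) -> c): 0 ≤ 0.5, so result = 1
  (((((b -> a) -> a) -> b) -> c) -> c): 1 > 0.5, so result = 0.5
  ~c: Gödel ¬ of 0.5 = 0 (operand ≠ 0)
  ((((((b -> a) -> a) -> b) -> c) -> c) -> ~c): 0.5 > 0, so result = 0
  (((((((b -> a) -> a) -> b) -> c) -> c) -> ~c) -> c): 0 ≤ 0.5, so result = 1
  ~a: Gödel ¬ of 0.5 = 0 (operand ≠ 0)
  ((((((((b -> a) -> a) -> b) -> c) -> c) -> ~c) -> c) -> ~a): 1 > 0, so result = 0
Checking all 27 assignments confirms none give a value below 0.00.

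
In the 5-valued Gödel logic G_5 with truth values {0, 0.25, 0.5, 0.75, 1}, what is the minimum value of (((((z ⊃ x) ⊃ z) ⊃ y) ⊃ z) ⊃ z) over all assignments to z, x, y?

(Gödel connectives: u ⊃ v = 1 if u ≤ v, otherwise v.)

The minimum is attained at z = 0.25, x = 0, y = 0:
  (z ⊃ x): 0.25 > 0, so result = 0
  ((z ⊃ x) ⊃ z): 0 ≤ 0.25, so result = 1
  (((z ⊃ x) ⊃ z) ⊃ y): 1 > 0, so result = 0
  ((((z ⊃ x) ⊃ z) ⊃ y) ⊃ z): 0 ≤ 0.25, so result = 1
  (((((z ⊃ x) ⊃ z) ⊃ y) ⊃ z) ⊃ z): 1 > 0.25, so result = 0.25
Checking all 125 assignments confirms none give a value below 0.25.

0.25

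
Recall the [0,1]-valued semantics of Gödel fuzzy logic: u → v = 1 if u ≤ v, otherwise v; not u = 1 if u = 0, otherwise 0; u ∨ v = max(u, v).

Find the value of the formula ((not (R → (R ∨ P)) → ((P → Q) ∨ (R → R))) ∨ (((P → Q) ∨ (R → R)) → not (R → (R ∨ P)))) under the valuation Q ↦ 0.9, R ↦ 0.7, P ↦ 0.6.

(R ∨ P) = max(0.7, 0.6) = 0.7
(R → (R ∨ P)): 0.7 ≤ 0.7, so result = 1
not (R → (R ∨ P)): Gödel ¬ of 1 = 0 (operand ≠ 0)
(P → Q): 0.6 ≤ 0.9, so result = 1
(R → R): 0.7 ≤ 0.7, so result = 1
((P → Q) ∨ (R → R)) = max(1, 1) = 1
(not (R → (R ∨ P)) → ((P → Q) ∨ (R → R))): 0 ≤ 1, so result = 1
(P → Q): 0.6 ≤ 0.9, so result = 1
(R → R): 0.7 ≤ 0.7, so result = 1
((P → Q) ∨ (R → R)) = max(1, 1) = 1
(R ∨ P) = max(0.7, 0.6) = 0.7
(R → (R ∨ P)): 0.7 ≤ 0.7, so result = 1
not (R → (R ∨ P)): Gödel ¬ of 1 = 0 (operand ≠ 0)
(((P → Q) ∨ (R → R)) → not (R → (R ∨ P))): 1 > 0, so result = 0
((not (R → (R ∨ P)) → ((P → Q) ∨ (R → R))) ∨ (((P → Q) ∨ (R → R)) → not (R → (R ∨ P)))) = max(1, 0) = 1

1.00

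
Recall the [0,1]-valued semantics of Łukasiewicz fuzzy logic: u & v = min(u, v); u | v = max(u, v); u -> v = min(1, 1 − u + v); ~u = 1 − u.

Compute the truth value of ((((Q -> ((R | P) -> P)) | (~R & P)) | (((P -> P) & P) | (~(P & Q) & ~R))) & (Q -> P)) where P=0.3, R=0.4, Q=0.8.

0.50

(R | P) = max(0.4, 0.3) = 0.4
((R | P) -> P): min(1, 1 − 0.4 + 0.3) = 0.9
(Q -> ((R | P) -> P)): min(1, 1 − 0.8 + 0.9) = 1
~R: Łukasiewicz ¬ gives 1 − 0.4 = 0.6
(~R & P) = min(0.6, 0.3) = 0.3
((Q -> ((R | P) -> P)) | (~R & P)) = max(1, 0.3) = 1
(P -> P): min(1, 1 − 0.3 + 0.3) = 1
((P -> P) & P) = min(1, 0.3) = 0.3
(P & Q) = min(0.3, 0.8) = 0.3
~(P & Q): Łukasiewicz ¬ gives 1 − 0.3 = 0.7
~R: Łukasiewicz ¬ gives 1 − 0.4 = 0.6
(~(P & Q) & ~R) = min(0.7, 0.6) = 0.6
(((P -> P) & P) | (~(P & Q) & ~R)) = max(0.3, 0.6) = 0.6
(((Q -> ((R | P) -> P)) | (~R & P)) | (((P -> P) & P) | (~(P & Q) & ~R))) = max(1, 0.6) = 1
(Q -> P): min(1, 1 − 0.8 + 0.3) = 0.5
((((Q -> ((R | P) -> P)) | (~R & P)) | (((P -> P) & P) | (~(P & Q) & ~R))) & (Q -> P)) = min(1, 0.5) = 0.5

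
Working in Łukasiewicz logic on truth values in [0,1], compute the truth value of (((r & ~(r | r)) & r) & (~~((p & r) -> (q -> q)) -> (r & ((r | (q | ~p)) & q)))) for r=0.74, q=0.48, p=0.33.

0.26

(r | r) = max(0.74, 0.74) = 0.74
~(r | r): Łukasiewicz ¬ gives 1 − 0.74 = 0.26
(r & ~(r | r)) = min(0.74, 0.26) = 0.26
((r & ~(r | r)) & r) = min(0.26, 0.74) = 0.26
(p & r) = min(0.33, 0.74) = 0.33
(q -> q): min(1, 1 − 0.48 + 0.48) = 1
((p & r) -> (q -> q)): min(1, 1 − 0.33 + 1) = 1
~((p & r) -> (q -> q)): Łukasiewicz ¬ gives 1 − 1 = 0
~~((p & r) -> (q -> q)): Łukasiewicz ¬ gives 1 − 0 = 1
~p: Łukasiewicz ¬ gives 1 − 0.33 = 0.67
(q | ~p) = max(0.48, 0.67) = 0.67
(r | (q | ~p)) = max(0.74, 0.67) = 0.74
((r | (q | ~p)) & q) = min(0.74, 0.48) = 0.48
(r & ((r | (q | ~p)) & q)) = min(0.74, 0.48) = 0.48
(~~((p & r) -> (q -> q)) -> (r & ((r | (q | ~p)) & q))): min(1, 1 − 1 + 0.48) = 0.48
(((r & ~(r | r)) & r) & (~~((p & r) -> (q -> q)) -> (r & ((r | (q | ~p)) & q)))) = min(0.26, 0.48) = 0.26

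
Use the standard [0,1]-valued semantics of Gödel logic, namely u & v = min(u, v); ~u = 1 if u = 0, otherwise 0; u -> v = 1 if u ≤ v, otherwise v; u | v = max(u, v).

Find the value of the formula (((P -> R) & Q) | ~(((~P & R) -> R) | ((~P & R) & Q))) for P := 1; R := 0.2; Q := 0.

0.00

(P -> R): 1 > 0.2, so result = 0.2
((P -> R) & Q) = min(0.2, 0) = 0
~P: Gödel ¬ of 1 = 0 (operand ≠ 0)
(~P & R) = min(0, 0.2) = 0
((~P & R) -> R): 0 ≤ 0.2, so result = 1
~P: Gödel ¬ of 1 = 0 (operand ≠ 0)
(~P & R) = min(0, 0.2) = 0
((~P & R) & Q) = min(0, 0) = 0
(((~P & R) -> R) | ((~P & R) & Q)) = max(1, 0) = 1
~(((~P & R) -> R) | ((~P & R) & Q)): Gödel ¬ of 1 = 0 (operand ≠ 0)
(((P -> R) & Q) | ~(((~P & R) -> R) | ((~P & R) & Q))) = max(0, 0) = 0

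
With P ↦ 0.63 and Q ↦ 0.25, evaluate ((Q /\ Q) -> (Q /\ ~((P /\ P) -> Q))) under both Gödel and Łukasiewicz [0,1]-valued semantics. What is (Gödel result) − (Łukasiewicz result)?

Gödel evaluation:
  (Q /\ Q) = min(0.25, 0.25) = 0.25
  (P /\ P) = min(0.63, 0.63) = 0.63
  ((P /\ P) -> Q): 0.63 > 0.25, so result = 0.25
  ~((P /\ P) -> Q): Gödel ¬ of 0.25 = 0 (operand ≠ 0)
  (Q /\ ~((P /\ P) -> Q)) = min(0.25, 0) = 0
  ((Q /\ Q) -> (Q /\ ~((P /\ P) -> Q))): 0.25 > 0, so result = 0
  Gödel value = 0
Łukasiewicz evaluation:
  (Q /\ Q) = min(0.25, 0.25) = 0.25
  (P /\ P) = min(0.63, 0.63) = 0.63
  ((P /\ P) -> Q): min(1, 1 − 0.63 + 0.25) = 0.62
  ~((P /\ P) -> Q): Łukasiewicz ¬ gives 1 − 0.62 = 0.38
  (Q /\ ~((P /\ P) -> Q)) = min(0.25, 0.38) = 0.25
  ((Q /\ Q) -> (Q /\ ~((P /\ P) -> Q))): min(1, 1 − 0.25 + 0.25) = 1
  Łukasiewicz value = 1
Difference: 0 − 1 = -1.00

-1.00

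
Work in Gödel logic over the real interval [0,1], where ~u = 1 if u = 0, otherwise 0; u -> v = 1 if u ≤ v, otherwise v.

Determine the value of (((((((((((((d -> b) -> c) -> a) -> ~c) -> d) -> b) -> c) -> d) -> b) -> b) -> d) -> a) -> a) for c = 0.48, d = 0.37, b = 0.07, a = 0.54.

0.54

(d -> b): 0.37 > 0.07, so result = 0.07
((d -> b) -> c): 0.07 ≤ 0.48, so result = 1
(((d -> b) -> c) -> a): 1 > 0.54, so result = 0.54
~c: Gödel ¬ of 0.48 = 0 (operand ≠ 0)
((((d -> b) -> c) -> a) -> ~c): 0.54 > 0, so result = 0
(((((d -> b) -> c) -> a) -> ~c) -> d): 0 ≤ 0.37, so result = 1
((((((d -> b) -> c) -> a) -> ~c) -> d) -> b): 1 > 0.07, so result = 0.07
(((((((d -> b) -> c) -> a) -> ~c) -> d) -> b) -> c): 0.07 ≤ 0.48, so result = 1
((((((((d -> b) -> c) -> a) -> ~c) -> d) -> b) -> c) -> d): 1 > 0.37, so result = 0.37
(((((((((d -> b) -> c) -> a) -> ~c) -> d) -> b) -> c) -> d) -> b): 0.37 > 0.07, so result = 0.07
((((((((((d -> b) -> c) -> a) -> ~c) -> d) -> b) -> c) -> d) -> b) -> b): 0.07 ≤ 0.07, so result = 1
(((((((((((d -> b) -> c) -> a) -> ~c) -> d) -> b) -> c) -> d) -> b) -> b) -> d): 1 > 0.37, so result = 0.37
((((((((((((d -> b) -> c) -> a) -> ~c) -> d) -> b) -> c) -> d) -> b) -> b) -> d) -> a): 0.37 ≤ 0.54, so result = 1
(((((((((((((d -> b) -> c) -> a) -> ~c) -> d) -> b) -> c) -> d) -> b) -> b) -> d) -> a) -> a): 1 > 0.54, so result = 0.54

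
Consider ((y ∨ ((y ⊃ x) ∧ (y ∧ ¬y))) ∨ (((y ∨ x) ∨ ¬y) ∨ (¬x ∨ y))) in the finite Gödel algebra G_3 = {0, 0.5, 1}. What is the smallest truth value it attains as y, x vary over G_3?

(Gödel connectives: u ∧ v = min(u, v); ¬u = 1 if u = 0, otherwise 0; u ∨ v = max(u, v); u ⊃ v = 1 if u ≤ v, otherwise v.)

0.50

The minimum is attained at y = 0.5, x = 0.5:
  (y ⊃ x): 0.5 ≤ 0.5, so result = 1
  ¬y: Gödel ¬ of 0.5 = 0 (operand ≠ 0)
  (y ∧ ¬y) = min(0.5, 0) = 0
  ((y ⊃ x) ∧ (y ∧ ¬y)) = min(1, 0) = 0
  (y ∨ ((y ⊃ x) ∧ (y ∧ ¬y))) = max(0.5, 0) = 0.5
  (y ∨ x) = max(0.5, 0.5) = 0.5
  ¬y: Gödel ¬ of 0.5 = 0 (operand ≠ 0)
  ((y ∨ x) ∨ ¬y) = max(0.5, 0) = 0.5
  ¬x: Gödel ¬ of 0.5 = 0 (operand ≠ 0)
  (¬x ∨ y) = max(0, 0.5) = 0.5
  (((y ∨ x) ∨ ¬y) ∨ (¬x ∨ y)) = max(0.5, 0.5) = 0.5
  ((y ∨ ((y ⊃ x) ∧ (y ∧ ¬y))) ∨ (((y ∨ x) ∨ ¬y) ∨ (¬x ∨ y))) = max(0.5, 0.5) = 0.5
Checking all 9 assignments confirms none give a value below 0.50.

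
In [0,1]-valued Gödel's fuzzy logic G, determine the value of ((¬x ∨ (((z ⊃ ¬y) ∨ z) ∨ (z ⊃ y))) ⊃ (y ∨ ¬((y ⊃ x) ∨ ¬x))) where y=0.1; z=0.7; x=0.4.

¬x: Gödel ¬ of 0.4 = 0 (operand ≠ 0)
¬y: Gödel ¬ of 0.1 = 0 (operand ≠ 0)
(z ⊃ ¬y): 0.7 > 0, so result = 0
((z ⊃ ¬y) ∨ z) = max(0, 0.7) = 0.7
(z ⊃ y): 0.7 > 0.1, so result = 0.1
(((z ⊃ ¬y) ∨ z) ∨ (z ⊃ y)) = max(0.7, 0.1) = 0.7
(¬x ∨ (((z ⊃ ¬y) ∨ z) ∨ (z ⊃ y))) = max(0, 0.7) = 0.7
(y ⊃ x): 0.1 ≤ 0.4, so result = 1
¬x: Gödel ¬ of 0.4 = 0 (operand ≠ 0)
((y ⊃ x) ∨ ¬x) = max(1, 0) = 1
¬((y ⊃ x) ∨ ¬x): Gödel ¬ of 1 = 0 (operand ≠ 0)
(y ∨ ¬((y ⊃ x) ∨ ¬x)) = max(0.1, 0) = 0.1
((¬x ∨ (((z ⊃ ¬y) ∨ z) ∨ (z ⊃ y))) ⊃ (y ∨ ¬((y ⊃ x) ∨ ¬x))): 0.7 > 0.1, so result = 0.1

0.10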